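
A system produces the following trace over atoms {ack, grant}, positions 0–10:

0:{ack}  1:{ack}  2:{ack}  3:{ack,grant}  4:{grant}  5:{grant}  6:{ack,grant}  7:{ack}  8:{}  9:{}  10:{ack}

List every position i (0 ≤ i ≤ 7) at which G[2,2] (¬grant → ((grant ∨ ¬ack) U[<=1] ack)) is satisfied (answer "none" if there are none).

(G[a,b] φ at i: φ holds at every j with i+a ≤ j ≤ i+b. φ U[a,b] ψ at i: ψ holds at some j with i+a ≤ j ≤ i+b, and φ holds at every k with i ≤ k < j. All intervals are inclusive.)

0, 1, 2, 3, 4, 5, 7

Evaluate at each i in [0,7]:
  i=0: ✓ (all of [2,2])
  i=1: ✓ (all of [3,3])
  i=2: ✓ (all of [4,4])
  i=3: ✓ (all of [5,5])
  i=4: ✓ (all of [6,6])
  i=5: ✓ (all of [7,7])
  i=6: ✗ (fails at j=8)
  i=7: ✓ (all of [9,9])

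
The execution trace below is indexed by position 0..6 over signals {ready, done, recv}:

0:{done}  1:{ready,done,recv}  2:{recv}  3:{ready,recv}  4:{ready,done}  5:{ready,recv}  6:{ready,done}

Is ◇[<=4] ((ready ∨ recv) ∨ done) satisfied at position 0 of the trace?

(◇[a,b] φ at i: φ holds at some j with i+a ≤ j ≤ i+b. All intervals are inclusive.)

Check ((ready ∨ recv) ∨ done) at each j in [0,4]:
  j=0: true
  j=1: true
  j=2: true
  j=3: true
  j=4: true
Found at j=0 → formula holds.

True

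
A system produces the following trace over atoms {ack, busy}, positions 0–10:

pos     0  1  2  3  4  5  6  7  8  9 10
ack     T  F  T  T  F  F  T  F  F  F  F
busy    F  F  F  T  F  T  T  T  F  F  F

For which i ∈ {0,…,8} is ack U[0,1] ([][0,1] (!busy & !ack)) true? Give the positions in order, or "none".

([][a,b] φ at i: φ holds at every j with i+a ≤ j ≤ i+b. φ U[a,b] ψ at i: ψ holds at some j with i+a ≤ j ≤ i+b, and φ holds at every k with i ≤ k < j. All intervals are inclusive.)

Evaluate at each i in [0,8]:
  i=0: ✗ (no rhs in [0,1])
  i=1: ✗ (no rhs in [1,2])
  i=2: ✗ (no rhs in [2,3])
  i=3: ✗ (no rhs in [3,4])
  i=4: ✗ (no rhs in [4,5])
  i=5: ✗ (no rhs in [5,6])
  i=6: ✗ (no rhs in [6,7])
  i=7: ✗ (lhs fails at k=7 before rhs at j=8)
  i=8: ✓ (rhs at j=8)

8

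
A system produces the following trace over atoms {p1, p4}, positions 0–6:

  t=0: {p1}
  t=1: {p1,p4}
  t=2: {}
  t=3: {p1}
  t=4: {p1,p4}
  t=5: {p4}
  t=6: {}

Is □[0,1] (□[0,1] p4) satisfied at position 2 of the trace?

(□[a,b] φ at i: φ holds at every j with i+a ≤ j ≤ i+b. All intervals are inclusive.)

No

Check □[0,1] p4 at every j in [2,3]:
  j=2: fails at 2
  j=3: fails at 3
Fails at j=2 → formula fails.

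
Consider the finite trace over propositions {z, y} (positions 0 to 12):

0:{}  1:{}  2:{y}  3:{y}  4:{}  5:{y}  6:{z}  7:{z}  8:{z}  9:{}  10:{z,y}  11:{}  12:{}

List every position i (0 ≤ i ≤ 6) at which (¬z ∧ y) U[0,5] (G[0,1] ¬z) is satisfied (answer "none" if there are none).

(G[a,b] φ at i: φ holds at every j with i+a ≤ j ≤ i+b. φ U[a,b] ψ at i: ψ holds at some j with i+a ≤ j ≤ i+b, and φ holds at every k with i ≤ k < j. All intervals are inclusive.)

0, 1, 2, 3, 4

Evaluate at each i in [0,6]:
  i=0: ✓ (rhs at j=0)
  i=1: ✓ (rhs at j=1)
  i=2: ✓ (rhs at j=2)
  i=3: ✓ (rhs at j=3)
  i=4: ✓ (rhs at j=4)
  i=5: ✗ (no rhs in [5,10])
  i=6: ✗ (lhs fails at k=6 before rhs at j=11)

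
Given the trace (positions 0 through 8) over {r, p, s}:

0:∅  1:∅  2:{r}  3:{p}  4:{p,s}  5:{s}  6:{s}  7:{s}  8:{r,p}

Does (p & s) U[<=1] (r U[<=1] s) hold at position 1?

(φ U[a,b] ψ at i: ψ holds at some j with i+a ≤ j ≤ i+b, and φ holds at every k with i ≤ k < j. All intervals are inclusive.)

No

Need some j in [1,2] with (r U[<=1] s), and (p & s) at every k in [1,j-1].
  j=1: (r U[<=1] s) — fails.
  j=2: (r U[<=1] s) — fails.
No j in the window works → until fails.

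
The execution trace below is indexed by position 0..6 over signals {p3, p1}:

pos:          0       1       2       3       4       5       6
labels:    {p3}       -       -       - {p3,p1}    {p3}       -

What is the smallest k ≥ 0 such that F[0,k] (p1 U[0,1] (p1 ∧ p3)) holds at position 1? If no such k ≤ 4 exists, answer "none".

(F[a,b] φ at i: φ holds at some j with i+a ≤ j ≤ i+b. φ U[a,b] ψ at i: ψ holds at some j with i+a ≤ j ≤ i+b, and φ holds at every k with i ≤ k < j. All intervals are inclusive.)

Scan j = 1,2,… for (p1 U[0,1] (p1 ∧ p3)):
  j=1: fails
  j=2: fails
  j=3: fails
  j=4: holds
First hit at j=4, so smallest k = 4-1 = 3.

3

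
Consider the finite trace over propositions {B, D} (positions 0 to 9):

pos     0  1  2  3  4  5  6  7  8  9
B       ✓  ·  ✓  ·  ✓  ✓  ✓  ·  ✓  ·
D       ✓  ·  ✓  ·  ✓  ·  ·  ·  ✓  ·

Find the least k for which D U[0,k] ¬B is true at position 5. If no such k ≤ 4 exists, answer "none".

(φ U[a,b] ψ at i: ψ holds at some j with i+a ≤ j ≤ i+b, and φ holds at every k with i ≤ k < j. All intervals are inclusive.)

Need earliest j ≥ 5 with ¬B, and D at every k in [5,j-1].
  j=5: rhs fails.
  j=6: rhs fails.
  j=7: rhs holds but lhs fails at k=5.
  j=8: rhs fails.
  j=9: rhs holds but lhs fails at k=5.
No witness within the range → none.

none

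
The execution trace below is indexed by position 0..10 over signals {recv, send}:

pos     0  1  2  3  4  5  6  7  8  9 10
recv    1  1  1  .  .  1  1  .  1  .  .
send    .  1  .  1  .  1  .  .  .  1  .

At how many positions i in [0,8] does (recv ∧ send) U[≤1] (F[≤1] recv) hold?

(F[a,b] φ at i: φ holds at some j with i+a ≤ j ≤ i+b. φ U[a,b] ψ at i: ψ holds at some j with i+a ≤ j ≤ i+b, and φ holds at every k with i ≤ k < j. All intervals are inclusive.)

Evaluate at each i in [0,8]:
  i=0: ✓ (rhs at j=0)
  i=1: ✓ (rhs at j=1)
  i=2: ✓ (rhs at j=2)
  i=3: ✗ (lhs fails at k=3 before rhs at j=4)
  i=4: ✓ (rhs at j=4)
  i=5: ✓ (rhs at j=5)
  i=6: ✓ (rhs at j=6)
  i=7: ✓ (rhs at j=7)
  i=8: ✓ (rhs at j=8)
Positions where it holds: {0, 1, 2, 4, 5, 6, 7, 8} → 8.

8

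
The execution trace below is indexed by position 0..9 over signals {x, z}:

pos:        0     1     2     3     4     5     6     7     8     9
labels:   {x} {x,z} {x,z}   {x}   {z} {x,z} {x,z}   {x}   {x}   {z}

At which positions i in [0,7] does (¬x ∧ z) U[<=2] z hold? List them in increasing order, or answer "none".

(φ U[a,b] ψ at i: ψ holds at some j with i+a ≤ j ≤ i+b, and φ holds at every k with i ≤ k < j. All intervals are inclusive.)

Evaluate at each i in [0,7]:
  i=0: ✗ (lhs fails at k=0 before rhs at j=1)
  i=1: ✓ (rhs at j=1)
  i=2: ✓ (rhs at j=2)
  i=3: ✗ (lhs fails at k=3 before rhs at j=4)
  i=4: ✓ (rhs at j=4)
  i=5: ✓ (rhs at j=5)
  i=6: ✓ (rhs at j=6)
  i=7: ✗ (lhs fails at k=7 before rhs at j=9)

1, 2, 4, 5, 6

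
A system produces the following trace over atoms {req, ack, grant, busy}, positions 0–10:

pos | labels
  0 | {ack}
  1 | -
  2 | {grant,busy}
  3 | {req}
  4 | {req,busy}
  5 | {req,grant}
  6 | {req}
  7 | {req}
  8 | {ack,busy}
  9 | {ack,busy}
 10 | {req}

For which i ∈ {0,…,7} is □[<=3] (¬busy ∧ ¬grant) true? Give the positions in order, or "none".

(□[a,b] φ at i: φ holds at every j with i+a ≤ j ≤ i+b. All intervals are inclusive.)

Evaluate at each i in [0,7]:
  i=0: ✗ (fails at j=2)
  i=1: ✗ (fails at j=2)
  i=2: ✗ (fails at j=2)
  i=3: ✗ (fails at j=4)
  i=4: ✗ (fails at j=4)
  i=5: ✗ (fails at j=5)
  i=6: ✗ (fails at j=8)
  i=7: ✗ (fails at j=8)

none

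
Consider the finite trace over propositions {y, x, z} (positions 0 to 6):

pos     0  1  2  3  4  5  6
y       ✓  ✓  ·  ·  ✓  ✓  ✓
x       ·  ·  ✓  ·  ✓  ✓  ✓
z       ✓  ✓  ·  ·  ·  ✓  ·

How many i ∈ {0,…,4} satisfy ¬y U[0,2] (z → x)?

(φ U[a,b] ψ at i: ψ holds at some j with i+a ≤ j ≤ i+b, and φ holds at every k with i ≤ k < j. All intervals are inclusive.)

Evaluate at each i in [0,4]:
  i=0: ✗ (lhs fails at k=0 before rhs at j=2)
  i=1: ✗ (lhs fails at k=1 before rhs at j=2)
  i=2: ✓ (rhs at j=2)
  i=3: ✓ (rhs at j=3)
  i=4: ✓ (rhs at j=4)
Positions where it holds: {2, 3, 4} → 3.

3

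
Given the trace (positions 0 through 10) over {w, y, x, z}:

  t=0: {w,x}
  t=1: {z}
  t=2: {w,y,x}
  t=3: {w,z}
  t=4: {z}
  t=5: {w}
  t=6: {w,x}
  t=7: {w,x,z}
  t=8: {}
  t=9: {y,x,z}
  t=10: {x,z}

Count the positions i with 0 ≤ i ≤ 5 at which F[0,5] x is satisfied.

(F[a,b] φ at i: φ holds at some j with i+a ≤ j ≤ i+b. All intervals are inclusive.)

6

Evaluate at each i in [0,5]:
  i=0: ✓ (witness j=0)
  i=1: ✓ (witness j=2)
  i=2: ✓ (witness j=2)
  i=3: ✓ (witness j=6)
  i=4: ✓ (witness j=6)
  i=5: ✓ (witness j=6)
Positions where it holds: {0, 1, 2, 3, 4, 5} → 6.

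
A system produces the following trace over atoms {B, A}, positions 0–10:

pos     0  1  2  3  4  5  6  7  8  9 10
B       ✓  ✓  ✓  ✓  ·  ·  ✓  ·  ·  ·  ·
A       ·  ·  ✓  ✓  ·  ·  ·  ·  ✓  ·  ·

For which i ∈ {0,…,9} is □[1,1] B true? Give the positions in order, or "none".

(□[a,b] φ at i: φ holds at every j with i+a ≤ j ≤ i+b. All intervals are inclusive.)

0, 1, 2, 5

Evaluate at each i in [0,9]:
  i=0: ✓ (all of [1,1])
  i=1: ✓ (all of [2,2])
  i=2: ✓ (all of [3,3])
  i=3: ✗ (fails at j=4)
  i=4: ✗ (fails at j=5)
  i=5: ✓ (all of [6,6])
  i=6: ✗ (fails at j=7)
  i=7: ✗ (fails at j=8)
  i=8: ✗ (fails at j=9)
  i=9: ✗ (fails at j=10)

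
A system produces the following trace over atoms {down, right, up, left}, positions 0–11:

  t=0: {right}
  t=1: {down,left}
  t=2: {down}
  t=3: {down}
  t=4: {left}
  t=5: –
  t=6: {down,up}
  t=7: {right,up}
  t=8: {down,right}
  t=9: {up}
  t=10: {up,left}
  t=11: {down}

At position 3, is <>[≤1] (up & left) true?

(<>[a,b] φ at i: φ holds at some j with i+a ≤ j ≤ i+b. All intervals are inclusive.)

No

Check (up & left) at each j in [3,4]:
  j=3: false
  j=4: false
No position in the window satisfies it → formula fails.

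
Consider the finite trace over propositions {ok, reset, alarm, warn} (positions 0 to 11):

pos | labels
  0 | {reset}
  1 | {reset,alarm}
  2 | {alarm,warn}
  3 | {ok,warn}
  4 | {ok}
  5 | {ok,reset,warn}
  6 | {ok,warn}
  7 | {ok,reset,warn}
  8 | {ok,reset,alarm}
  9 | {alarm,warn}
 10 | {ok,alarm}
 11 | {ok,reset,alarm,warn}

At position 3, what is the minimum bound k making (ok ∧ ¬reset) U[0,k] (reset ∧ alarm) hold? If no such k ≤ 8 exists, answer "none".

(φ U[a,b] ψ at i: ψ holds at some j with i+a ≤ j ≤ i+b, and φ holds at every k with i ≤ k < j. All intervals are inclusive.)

none

Need earliest j ≥ 3 with (reset ∧ alarm), and (ok ∧ ¬reset) at every k in [3,j-1].
  j=3: rhs fails.
  j=4: rhs fails.
  j=5: rhs fails.
  j=6: rhs fails.
  j=7: rhs fails.
  j=8: rhs holds but lhs fails at k=5.
  j=9: rhs fails.
  j=10: rhs fails.
  j=11: rhs holds but lhs fails at k=5.
No witness within the range → none.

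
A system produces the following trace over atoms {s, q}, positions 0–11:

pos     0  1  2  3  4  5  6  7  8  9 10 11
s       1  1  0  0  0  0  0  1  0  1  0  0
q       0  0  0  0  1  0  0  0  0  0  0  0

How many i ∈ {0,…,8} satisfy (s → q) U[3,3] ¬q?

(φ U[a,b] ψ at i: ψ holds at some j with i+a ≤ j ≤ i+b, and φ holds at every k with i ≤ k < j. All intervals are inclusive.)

3

Evaluate at each i in [0,8]:
  i=0: ✗ (lhs fails at k=0 before rhs at j=3)
  i=1: ✗ (no rhs in [4,4])
  i=2: ✓ (rhs at j=5; lhs holds on [2,4])
  i=3: ✓ (rhs at j=6; lhs holds on [3,5])
  i=4: ✓ (rhs at j=7; lhs holds on [4,6])
  i=5: ✗ (lhs fails at k=7 before rhs at j=8)
  i=6: ✗ (lhs fails at k=7 before rhs at j=9)
  i=7: ✗ (lhs fails at k=7 before rhs at j=10)
  i=8: ✗ (lhs fails at k=9 before rhs at j=11)
Positions where it holds: {2, 3, 4} → 3.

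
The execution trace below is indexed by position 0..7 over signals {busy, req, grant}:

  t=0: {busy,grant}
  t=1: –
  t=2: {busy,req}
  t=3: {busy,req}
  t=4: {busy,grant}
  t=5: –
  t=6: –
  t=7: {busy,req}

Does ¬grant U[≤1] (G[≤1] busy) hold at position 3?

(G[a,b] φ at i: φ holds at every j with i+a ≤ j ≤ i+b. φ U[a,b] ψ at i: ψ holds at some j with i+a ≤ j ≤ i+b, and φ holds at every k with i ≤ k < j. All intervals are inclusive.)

Need some j in [3,4] with G[≤1] busy, and ¬grant at every k in [3,j-1].
  j=3: G[≤1] busy holds; no prefix to check → satisfied.

True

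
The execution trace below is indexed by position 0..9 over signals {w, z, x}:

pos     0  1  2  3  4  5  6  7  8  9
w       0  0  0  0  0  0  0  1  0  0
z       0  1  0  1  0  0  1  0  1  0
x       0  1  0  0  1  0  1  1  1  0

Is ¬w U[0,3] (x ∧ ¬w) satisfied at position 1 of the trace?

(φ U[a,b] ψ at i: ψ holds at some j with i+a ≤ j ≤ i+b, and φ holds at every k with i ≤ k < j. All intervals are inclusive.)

True

Need some j in [1,4] with (x ∧ ¬w), and ¬w at every k in [1,j-1].
  j=1: (x ∧ ¬w) holds; no prefix to check → satisfied.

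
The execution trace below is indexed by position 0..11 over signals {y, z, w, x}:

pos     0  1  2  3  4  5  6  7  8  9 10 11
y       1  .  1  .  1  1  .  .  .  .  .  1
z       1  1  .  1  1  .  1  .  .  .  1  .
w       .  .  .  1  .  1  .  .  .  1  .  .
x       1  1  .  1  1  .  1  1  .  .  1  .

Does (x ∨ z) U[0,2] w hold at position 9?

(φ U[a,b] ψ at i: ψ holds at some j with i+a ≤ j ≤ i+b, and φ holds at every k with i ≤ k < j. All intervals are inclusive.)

Need some j in [9,11] with w, and (x ∨ z) at every k in [9,j-1].
  j=9: w holds; no prefix to check → satisfied.

Yes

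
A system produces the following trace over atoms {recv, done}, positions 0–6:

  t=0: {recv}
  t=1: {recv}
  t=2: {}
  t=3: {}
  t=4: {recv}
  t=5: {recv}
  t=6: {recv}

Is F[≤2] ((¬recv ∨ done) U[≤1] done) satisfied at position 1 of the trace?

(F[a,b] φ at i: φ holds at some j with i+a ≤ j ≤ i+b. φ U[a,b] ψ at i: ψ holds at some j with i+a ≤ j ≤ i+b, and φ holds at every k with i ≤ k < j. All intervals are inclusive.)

Check ((¬recv ∨ done) U[≤1] done) at each j in [1,3]:
  j=1: fails
  j=2: fails
  j=3: fails
No position in the window satisfies it → formula fails.

No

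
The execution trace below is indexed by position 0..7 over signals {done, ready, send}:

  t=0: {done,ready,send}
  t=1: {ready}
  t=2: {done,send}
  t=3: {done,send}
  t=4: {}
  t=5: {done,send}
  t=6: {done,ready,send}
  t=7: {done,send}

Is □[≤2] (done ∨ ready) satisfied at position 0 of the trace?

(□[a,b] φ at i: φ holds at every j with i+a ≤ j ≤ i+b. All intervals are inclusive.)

Check (done ∨ ready) at every j in [0,2]:
  j=0: true
  j=1: true
  j=2: true
All positions satisfy it → formula holds.

True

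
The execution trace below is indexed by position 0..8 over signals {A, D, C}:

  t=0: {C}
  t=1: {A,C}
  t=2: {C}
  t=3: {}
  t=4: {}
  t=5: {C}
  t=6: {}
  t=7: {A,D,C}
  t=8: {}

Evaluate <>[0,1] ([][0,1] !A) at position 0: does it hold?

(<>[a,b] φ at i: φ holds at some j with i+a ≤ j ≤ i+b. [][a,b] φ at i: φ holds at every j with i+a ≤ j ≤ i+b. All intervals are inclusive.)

Check [][0,1] !A at each j in [0,1]:
  j=0: fails at 1
  j=1: fails at 1
No position in the window satisfies it → formula fails.

No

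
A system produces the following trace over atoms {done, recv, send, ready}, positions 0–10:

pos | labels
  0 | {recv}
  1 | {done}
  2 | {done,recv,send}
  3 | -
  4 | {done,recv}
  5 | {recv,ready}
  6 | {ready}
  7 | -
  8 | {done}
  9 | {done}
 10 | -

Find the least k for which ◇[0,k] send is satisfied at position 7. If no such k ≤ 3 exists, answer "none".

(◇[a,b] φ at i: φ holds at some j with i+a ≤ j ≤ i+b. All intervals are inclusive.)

Scan j = 7,8,… for send:
  j=7: fails
  j=8: fails
  j=9: fails
  j=10: fails
No j in [7,10] satisfies it → none.

none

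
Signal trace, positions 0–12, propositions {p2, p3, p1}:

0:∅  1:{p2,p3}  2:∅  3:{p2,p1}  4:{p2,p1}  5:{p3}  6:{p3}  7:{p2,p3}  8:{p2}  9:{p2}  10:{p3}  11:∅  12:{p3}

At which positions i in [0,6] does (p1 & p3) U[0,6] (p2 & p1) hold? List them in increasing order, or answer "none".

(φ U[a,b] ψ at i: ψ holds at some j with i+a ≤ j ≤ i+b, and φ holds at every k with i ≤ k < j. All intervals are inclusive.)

Evaluate at each i in [0,6]:
  i=0: ✗ (lhs fails at k=0 before rhs at j=3)
  i=1: ✗ (lhs fails at k=1 before rhs at j=3)
  i=2: ✗ (lhs fails at k=2 before rhs at j=3)
  i=3: ✓ (rhs at j=3)
  i=4: ✓ (rhs at j=4)
  i=5: ✗ (no rhs in [5,11])
  i=6: ✗ (no rhs in [6,12])

3, 4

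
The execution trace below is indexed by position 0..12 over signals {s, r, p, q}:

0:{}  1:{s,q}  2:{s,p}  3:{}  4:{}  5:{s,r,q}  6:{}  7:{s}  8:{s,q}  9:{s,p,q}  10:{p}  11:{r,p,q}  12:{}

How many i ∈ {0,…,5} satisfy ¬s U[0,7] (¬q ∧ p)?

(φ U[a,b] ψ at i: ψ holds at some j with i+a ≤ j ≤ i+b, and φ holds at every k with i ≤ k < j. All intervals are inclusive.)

Evaluate at each i in [0,5]:
  i=0: ✗ (lhs fails at k=1 before rhs at j=2)
  i=1: ✗ (lhs fails at k=1 before rhs at j=2)
  i=2: ✓ (rhs at j=2)
  i=3: ✗ (lhs fails at k=5 before rhs at j=10)
  i=4: ✗ (lhs fails at k=5 before rhs at j=10)
  i=5: ✗ (lhs fails at k=5 before rhs at j=10)
Positions where it holds: {2} → 1.

1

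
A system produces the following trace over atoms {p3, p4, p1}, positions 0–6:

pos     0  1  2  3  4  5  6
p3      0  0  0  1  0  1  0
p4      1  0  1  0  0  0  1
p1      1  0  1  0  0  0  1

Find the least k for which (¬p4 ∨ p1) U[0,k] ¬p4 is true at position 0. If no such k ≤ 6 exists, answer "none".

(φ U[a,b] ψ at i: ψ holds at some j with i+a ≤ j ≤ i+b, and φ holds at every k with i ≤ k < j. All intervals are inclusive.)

Need earliest j ≥ 0 with ¬p4, and (¬p4 ∨ p1) at every k in [0,j-1].
  j=0: rhs fails.
  j=1: rhs holds; lhs holds on [0,0]. k = 1.

1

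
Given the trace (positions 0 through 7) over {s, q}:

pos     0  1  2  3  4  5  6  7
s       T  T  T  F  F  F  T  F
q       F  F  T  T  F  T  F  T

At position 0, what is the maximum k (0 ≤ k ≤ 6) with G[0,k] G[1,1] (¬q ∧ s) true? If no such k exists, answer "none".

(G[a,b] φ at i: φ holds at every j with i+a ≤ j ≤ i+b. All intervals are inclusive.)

0

G[1,1] (¬q ∧ s) must hold from j=0 onward; find where it first fails.
  j=0: holds
  j=1: fails
Holds on [0,0], so largest k = 0.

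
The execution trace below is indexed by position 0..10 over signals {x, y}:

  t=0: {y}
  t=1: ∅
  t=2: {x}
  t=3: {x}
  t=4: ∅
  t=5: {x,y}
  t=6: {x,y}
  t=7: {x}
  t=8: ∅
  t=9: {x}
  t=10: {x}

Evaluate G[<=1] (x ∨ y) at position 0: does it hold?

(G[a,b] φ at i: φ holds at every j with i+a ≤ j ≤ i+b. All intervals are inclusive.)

False

Check (x ∨ y) at every j in [0,1]:
  j=0: true
  j=1: false
Fails at j=1 → formula fails.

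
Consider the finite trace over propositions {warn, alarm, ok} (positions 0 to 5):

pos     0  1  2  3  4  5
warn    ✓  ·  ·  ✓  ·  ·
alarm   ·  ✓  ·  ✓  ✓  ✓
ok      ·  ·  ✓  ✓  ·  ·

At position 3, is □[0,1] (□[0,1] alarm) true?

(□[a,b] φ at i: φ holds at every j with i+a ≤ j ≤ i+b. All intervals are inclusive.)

True

Check □[0,1] alarm at every j in [3,4]:
  j=3: holds on [3,4]
  j=4: holds on [4,5]
All positions satisfy it → formula holds.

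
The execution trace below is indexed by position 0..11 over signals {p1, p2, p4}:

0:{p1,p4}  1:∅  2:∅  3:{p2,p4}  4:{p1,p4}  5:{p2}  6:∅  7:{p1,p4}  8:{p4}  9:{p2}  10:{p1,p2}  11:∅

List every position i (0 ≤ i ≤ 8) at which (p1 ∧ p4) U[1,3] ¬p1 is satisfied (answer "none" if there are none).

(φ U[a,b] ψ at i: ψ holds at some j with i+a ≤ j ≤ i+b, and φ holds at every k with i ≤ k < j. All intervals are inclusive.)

Evaluate at each i in [0,8]:
  i=0: ✓ (rhs at j=1; lhs holds on [0,0])
  i=1: ✗ (lhs fails at k=1 before rhs at j=2)
  i=2: ✗ (lhs fails at k=2 before rhs at j=3)
  i=3: ✗ (lhs fails at k=3 before rhs at j=5)
  i=4: ✓ (rhs at j=5; lhs holds on [4,4])
  i=5: ✗ (lhs fails at k=5 before rhs at j=6)
  i=6: ✗ (lhs fails at k=6 before rhs at j=8)
  i=7: ✓ (rhs at j=8; lhs holds on [7,7])
  i=8: ✗ (lhs fails at k=8 before rhs at j=9)

0, 4, 7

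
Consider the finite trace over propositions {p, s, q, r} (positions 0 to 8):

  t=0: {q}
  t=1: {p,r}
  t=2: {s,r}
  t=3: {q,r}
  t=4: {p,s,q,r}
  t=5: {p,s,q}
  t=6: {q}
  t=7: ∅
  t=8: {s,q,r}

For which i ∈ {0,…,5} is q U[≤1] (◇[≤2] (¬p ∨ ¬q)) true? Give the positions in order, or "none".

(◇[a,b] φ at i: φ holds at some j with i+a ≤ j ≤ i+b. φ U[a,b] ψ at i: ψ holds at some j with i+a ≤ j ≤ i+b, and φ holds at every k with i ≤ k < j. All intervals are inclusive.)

0, 1, 2, 3, 4, 5

Evaluate at each i in [0,5]:
  i=0: ✓ (rhs at j=0)
  i=1: ✓ (rhs at j=1)
  i=2: ✓ (rhs at j=2)
  i=3: ✓ (rhs at j=3)
  i=4: ✓ (rhs at j=4)
  i=5: ✓ (rhs at j=5)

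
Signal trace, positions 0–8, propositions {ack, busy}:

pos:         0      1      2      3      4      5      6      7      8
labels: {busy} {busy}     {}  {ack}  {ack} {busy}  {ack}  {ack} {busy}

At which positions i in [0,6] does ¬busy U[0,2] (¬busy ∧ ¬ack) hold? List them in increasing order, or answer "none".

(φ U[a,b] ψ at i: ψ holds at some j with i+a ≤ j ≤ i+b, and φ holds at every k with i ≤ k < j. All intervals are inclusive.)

2

Evaluate at each i in [0,6]:
  i=0: ✗ (lhs fails at k=0 before rhs at j=2)
  i=1: ✗ (lhs fails at k=1 before rhs at j=2)
  i=2: ✓ (rhs at j=2)
  i=3: ✗ (no rhs in [3,5])
  i=4: ✗ (no rhs in [4,6])
  i=5: ✗ (no rhs in [5,7])
  i=6: ✗ (no rhs in [6,8])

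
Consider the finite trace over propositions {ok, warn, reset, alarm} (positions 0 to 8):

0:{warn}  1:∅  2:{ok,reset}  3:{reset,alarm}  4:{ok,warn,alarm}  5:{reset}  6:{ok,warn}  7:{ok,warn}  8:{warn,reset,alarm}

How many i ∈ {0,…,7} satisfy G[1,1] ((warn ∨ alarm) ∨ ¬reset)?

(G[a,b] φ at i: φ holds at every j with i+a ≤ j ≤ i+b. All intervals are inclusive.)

6

Evaluate at each i in [0,7]:
  i=0: ✓ (all of [1,1])
  i=1: ✗ (fails at j=2)
  i=2: ✓ (all of [3,3])
  i=3: ✓ (all of [4,4])
  i=4: ✗ (fails at j=5)
  i=5: ✓ (all of [6,6])
  i=6: ✓ (all of [7,7])
  i=7: ✓ (all of [8,8])
Positions where it holds: {0, 2, 3, 5, 6, 7} → 6.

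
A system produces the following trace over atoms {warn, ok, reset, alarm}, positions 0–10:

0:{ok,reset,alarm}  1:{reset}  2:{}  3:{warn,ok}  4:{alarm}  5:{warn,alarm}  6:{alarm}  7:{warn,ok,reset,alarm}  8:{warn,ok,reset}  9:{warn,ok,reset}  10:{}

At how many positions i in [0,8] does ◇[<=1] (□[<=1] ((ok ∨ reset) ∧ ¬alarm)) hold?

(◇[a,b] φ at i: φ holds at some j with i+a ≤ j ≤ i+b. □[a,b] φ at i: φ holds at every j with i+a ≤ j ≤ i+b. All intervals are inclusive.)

Evaluate at each i in [0,8]:
  i=0: ✗ (none in [0,1])
  i=1: ✗ (none in [1,2])
  i=2: ✗ (none in [2,3])
  i=3: ✗ (none in [3,4])
  i=4: ✗ (none in [4,5])
  i=5: ✗ (none in [5,6])
  i=6: ✗ (none in [6,7])
  i=7: ✓ (witness j=8)
  i=8: ✓ (witness j=8)
Positions where it holds: {7, 8} → 2.

2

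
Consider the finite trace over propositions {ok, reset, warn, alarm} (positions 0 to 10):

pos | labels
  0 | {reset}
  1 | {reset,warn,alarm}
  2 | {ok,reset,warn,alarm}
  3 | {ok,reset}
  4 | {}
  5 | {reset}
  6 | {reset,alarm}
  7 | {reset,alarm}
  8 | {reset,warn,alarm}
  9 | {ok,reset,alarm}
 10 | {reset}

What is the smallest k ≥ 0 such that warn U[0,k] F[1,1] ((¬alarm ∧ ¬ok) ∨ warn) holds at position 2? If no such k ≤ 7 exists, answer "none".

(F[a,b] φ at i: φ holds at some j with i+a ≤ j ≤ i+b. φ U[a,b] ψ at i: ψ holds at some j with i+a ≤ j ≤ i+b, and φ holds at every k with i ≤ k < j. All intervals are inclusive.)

Need earliest j ≥ 2 with F[1,1] ((¬alarm ∧ ¬ok) ∨ warn), and warn at every k in [2,j-1].
  j=2: rhs fails.
  j=3: rhs holds; lhs holds on [2,2]. k = 1.

1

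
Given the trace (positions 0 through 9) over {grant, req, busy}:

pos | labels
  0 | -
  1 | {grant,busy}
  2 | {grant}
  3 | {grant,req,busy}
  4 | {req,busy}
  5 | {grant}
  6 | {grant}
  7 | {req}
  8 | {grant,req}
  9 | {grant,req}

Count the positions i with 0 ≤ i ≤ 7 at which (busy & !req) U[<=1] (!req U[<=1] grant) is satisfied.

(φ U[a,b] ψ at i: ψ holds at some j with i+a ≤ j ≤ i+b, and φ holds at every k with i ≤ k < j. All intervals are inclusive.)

6

Evaluate at each i in [0,7]:
  i=0: ✓ (rhs at j=0)
  i=1: ✓ (rhs at j=1)
  i=2: ✓ (rhs at j=2)
  i=3: ✓ (rhs at j=3)
  i=4: ✗ (lhs fails at k=4 before rhs at j=5)
  i=5: ✓ (rhs at j=5)
  i=6: ✓ (rhs at j=6)
  i=7: ✗ (lhs fails at k=7 before rhs at j=8)
Positions where it holds: {0, 1, 2, 3, 5, 6} → 6.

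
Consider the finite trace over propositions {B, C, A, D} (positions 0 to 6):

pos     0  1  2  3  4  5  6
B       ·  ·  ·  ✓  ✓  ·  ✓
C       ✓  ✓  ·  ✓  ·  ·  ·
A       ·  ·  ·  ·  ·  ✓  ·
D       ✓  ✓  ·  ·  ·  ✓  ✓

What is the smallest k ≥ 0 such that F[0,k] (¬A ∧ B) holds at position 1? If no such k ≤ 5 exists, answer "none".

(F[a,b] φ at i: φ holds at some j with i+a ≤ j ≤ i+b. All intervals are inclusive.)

2

Scan j = 1,2,… for (¬A ∧ B):
  j=1: fails
  j=2: fails
  j=3: holds
First hit at j=3, so smallest k = 3-1 = 2.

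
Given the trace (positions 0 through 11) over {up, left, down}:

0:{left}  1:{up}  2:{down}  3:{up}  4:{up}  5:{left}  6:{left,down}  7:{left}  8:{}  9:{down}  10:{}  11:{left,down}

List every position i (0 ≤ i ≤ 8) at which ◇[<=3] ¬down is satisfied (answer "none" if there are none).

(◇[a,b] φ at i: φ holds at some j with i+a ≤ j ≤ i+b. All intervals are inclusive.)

0, 1, 2, 3, 4, 5, 6, 7, 8

Evaluate at each i in [0,8]:
  i=0: ✓ (witness j=0)
  i=1: ✓ (witness j=1)
  i=2: ✓ (witness j=3)
  i=3: ✓ (witness j=3)
  i=4: ✓ (witness j=4)
  i=5: ✓ (witness j=5)
  i=6: ✓ (witness j=7)
  i=7: ✓ (witness j=7)
  i=8: ✓ (witness j=8)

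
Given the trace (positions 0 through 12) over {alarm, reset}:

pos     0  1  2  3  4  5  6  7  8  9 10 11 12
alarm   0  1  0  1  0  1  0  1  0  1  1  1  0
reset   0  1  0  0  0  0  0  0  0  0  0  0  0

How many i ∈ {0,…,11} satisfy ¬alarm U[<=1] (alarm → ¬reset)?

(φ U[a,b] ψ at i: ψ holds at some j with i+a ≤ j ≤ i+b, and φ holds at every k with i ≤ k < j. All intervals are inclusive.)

11

Evaluate at each i in [0,11]:
  i=0: ✓ (rhs at j=0)
  i=1: ✗ (lhs fails at k=1 before rhs at j=2)
  i=2: ✓ (rhs at j=2)
  i=3: ✓ (rhs at j=3)
  i=4: ✓ (rhs at j=4)
  i=5: ✓ (rhs at j=5)
  i=6: ✓ (rhs at j=6)
  i=7: ✓ (rhs at j=7)
  i=8: ✓ (rhs at j=8)
  i=9: ✓ (rhs at j=9)
  i=10: ✓ (rhs at j=10)
  i=11: ✓ (rhs at j=11)
Positions where it holds: {0, 2, 3, 4, 5, 6, 7, 8, 9, 10, 11} → 11.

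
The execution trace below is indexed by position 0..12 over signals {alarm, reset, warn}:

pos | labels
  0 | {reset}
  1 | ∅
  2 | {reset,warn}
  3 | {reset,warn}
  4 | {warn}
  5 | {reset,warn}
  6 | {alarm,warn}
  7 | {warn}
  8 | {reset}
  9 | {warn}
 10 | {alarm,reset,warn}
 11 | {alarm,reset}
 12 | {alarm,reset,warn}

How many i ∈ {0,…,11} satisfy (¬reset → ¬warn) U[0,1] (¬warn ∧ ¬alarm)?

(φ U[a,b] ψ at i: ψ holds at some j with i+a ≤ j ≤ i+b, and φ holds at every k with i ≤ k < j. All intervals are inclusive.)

3

Evaluate at each i in [0,11]:
  i=0: ✓ (rhs at j=0)
  i=1: ✓ (rhs at j=1)
  i=2: ✗ (no rhs in [2,3])
  i=3: ✗ (no rhs in [3,4])
  i=4: ✗ (no rhs in [4,5])
  i=5: ✗ (no rhs in [5,6])
  i=6: ✗ (no rhs in [6,7])
  i=7: ✗ (lhs fails at k=7 before rhs at j=8)
  i=8: ✓ (rhs at j=8)
  i=9: ✗ (no rhs in [9,10])
  i=10: ✗ (no rhs in [10,11])
  i=11: ✗ (no rhs in [11,12])
Positions where it holds: {0, 1, 8} → 3.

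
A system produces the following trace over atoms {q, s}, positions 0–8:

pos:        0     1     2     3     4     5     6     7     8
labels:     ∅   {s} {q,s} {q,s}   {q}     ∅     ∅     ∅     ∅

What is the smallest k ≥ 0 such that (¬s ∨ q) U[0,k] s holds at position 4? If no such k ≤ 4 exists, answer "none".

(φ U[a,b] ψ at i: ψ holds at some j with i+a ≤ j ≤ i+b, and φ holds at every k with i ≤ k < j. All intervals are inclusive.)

Need earliest j ≥ 4 with s, and (¬s ∨ q) at every k in [4,j-1].
  j=4: rhs fails.
  j=5: rhs fails.
  j=6: rhs fails.
  j=7: rhs fails.
  j=8: rhs fails.
No witness within the range → none.

none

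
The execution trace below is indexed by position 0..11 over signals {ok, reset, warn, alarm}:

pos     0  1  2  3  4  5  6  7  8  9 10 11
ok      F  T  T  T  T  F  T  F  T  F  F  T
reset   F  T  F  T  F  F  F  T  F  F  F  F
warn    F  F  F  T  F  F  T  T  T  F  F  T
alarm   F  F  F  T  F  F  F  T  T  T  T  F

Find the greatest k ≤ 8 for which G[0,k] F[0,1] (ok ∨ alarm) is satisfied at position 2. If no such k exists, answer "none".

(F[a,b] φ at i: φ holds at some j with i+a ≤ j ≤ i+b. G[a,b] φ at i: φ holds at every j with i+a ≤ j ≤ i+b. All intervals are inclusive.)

8

F[0,1] (ok ∨ alarm) must hold from j=2 onward; find where it first fails.
  j=2: holds
  j=3: holds
  j=4: holds
  j=5: holds
  j=6: holds
  j=7: holds
  j=8: holds
  j=9: holds
  j=10: holds
Holds through j=10; largest k = 8.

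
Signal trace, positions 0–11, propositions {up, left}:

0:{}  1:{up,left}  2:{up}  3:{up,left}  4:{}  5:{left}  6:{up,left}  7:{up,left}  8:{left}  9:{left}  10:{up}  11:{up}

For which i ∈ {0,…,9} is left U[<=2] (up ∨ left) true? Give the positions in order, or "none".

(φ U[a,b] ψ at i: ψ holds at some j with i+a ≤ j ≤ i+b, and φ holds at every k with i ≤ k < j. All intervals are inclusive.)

Evaluate at each i in [0,9]:
  i=0: ✗ (lhs fails at k=0 before rhs at j=1)
  i=1: ✓ (rhs at j=1)
  i=2: ✓ (rhs at j=2)
  i=3: ✓ (rhs at j=3)
  i=4: ✗ (lhs fails at k=4 before rhs at j=5)
  i=5: ✓ (rhs at j=5)
  i=6: ✓ (rhs at j=6)
  i=7: ✓ (rhs at j=7)
  i=8: ✓ (rhs at j=8)
  i=9: ✓ (rhs at j=9)

1, 2, 3, 5, 6, 7, 8, 9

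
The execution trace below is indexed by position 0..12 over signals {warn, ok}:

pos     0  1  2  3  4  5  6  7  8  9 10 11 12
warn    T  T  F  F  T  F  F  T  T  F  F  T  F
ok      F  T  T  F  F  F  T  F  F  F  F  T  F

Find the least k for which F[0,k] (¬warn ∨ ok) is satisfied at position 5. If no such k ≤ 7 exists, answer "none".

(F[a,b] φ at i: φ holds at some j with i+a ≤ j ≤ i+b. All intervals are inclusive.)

0

Scan j = 5,6,… for (¬warn ∨ ok):
  j=5: holds
First hit at j=5, so smallest k = 5-5 = 0.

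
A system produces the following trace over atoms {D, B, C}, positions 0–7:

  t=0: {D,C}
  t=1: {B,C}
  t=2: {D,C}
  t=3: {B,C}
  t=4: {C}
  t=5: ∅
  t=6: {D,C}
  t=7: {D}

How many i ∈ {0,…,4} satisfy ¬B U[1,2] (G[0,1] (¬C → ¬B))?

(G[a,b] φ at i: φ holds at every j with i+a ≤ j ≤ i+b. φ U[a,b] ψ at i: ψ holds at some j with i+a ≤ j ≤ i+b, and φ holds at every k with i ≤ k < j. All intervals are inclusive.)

3

Evaluate at each i in [0,4]:
  i=0: ✓ (rhs at j=1; lhs holds on [0,0])
  i=1: ✗ (lhs fails at k=1 before rhs at j=2)
  i=2: ✓ (rhs at j=3; lhs holds on [2,2])
  i=3: ✗ (lhs fails at k=3 before rhs at j=4)
  i=4: ✓ (rhs at j=5; lhs holds on [4,4])
Positions where it holds: {0, 2, 4} → 3.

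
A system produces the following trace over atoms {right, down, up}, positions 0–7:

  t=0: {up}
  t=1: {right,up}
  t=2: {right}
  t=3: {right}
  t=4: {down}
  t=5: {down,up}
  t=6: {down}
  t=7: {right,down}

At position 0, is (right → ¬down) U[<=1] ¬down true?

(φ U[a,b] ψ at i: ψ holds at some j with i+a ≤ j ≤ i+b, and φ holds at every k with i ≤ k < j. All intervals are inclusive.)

Need some j in [0,1] with ¬down, and (right → ¬down) at every k in [0,j-1].
  j=0: ¬down holds; no prefix to check → satisfied.

True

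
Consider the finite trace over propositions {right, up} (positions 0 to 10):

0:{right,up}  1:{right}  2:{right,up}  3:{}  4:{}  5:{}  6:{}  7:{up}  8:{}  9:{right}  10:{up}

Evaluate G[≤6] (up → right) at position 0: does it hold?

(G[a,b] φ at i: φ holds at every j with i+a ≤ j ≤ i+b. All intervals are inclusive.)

Check (up → right) at every j in [0,6]:
  j=0: antecedent true; consequent true → ✓
  j=1: antecedent false → ✓
  j=2: antecedent true; consequent true → ✓
  j=3: antecedent false → ✓
  j=4: antecedent false → ✓
  j=5: antecedent false → ✓
  j=6: antecedent false → ✓
All positions satisfy it → formula holds.

Holds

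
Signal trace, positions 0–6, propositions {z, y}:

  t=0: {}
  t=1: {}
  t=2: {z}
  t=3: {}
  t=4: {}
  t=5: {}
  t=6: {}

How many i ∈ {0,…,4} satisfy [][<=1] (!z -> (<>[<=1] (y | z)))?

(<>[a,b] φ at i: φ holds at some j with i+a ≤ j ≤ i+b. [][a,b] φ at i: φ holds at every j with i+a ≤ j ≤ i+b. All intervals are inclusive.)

1

Evaluate at each i in [0,4]:
  i=0: ✗ (fails at j=0)
  i=1: ✓ (all of [1,2])
  i=2: ✗ (fails at j=3)
  i=3: ✗ (fails at j=3)
  i=4: ✗ (fails at j=4)
Positions where it holds: {1} → 1.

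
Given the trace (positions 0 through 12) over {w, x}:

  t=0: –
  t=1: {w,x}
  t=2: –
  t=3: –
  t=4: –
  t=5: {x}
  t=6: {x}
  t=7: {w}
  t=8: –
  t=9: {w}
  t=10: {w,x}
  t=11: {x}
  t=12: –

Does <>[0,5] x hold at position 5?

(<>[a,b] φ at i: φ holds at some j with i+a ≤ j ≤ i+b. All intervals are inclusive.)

Check x at each j in [5,10]:
  j=5: true
  j=6: true
  j=7: false
  j=8: false
  j=9: false
  j=10: true
Found at j=5 → formula holds.

Holds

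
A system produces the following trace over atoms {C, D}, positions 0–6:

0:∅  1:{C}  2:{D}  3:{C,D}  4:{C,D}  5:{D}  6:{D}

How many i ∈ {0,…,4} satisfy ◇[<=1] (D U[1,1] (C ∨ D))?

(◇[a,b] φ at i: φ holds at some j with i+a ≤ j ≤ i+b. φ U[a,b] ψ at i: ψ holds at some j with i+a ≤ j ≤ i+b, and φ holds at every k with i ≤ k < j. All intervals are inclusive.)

Evaluate at each i in [0,4]:
  i=0: ✗ (none in [0,1])
  i=1: ✓ (witness j=2)
  i=2: ✓ (witness j=2)
  i=3: ✓ (witness j=3)
  i=4: ✓ (witness j=4)
Positions where it holds: {1, 2, 3, 4} → 4.

4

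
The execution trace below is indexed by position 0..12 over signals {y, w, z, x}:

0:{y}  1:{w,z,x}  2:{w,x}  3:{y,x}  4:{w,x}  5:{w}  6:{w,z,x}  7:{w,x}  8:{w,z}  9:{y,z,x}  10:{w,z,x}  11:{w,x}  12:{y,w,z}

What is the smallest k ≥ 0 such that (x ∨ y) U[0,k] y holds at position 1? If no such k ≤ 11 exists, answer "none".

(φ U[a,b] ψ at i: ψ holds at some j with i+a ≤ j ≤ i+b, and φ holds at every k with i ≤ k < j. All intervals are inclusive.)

2

Need earliest j ≥ 1 with y, and (x ∨ y) at every k in [1,j-1].
  j=1: rhs fails.
  j=2: rhs fails.
  j=3: rhs holds; lhs holds on [1,2]. k = 2.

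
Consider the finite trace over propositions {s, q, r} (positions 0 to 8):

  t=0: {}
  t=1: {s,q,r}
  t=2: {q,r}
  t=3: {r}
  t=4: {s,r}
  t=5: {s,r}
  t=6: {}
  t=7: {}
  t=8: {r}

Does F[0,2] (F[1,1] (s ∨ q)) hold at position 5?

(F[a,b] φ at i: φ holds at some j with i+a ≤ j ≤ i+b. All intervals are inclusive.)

Check F[1,1] (s ∨ q) at each j in [5,7]:
  j=5: fails (none in [6,6])
  j=6: fails (none in [7,7])
  j=7: fails (none in [8,8])
No position in the window satisfies it → formula fails.

No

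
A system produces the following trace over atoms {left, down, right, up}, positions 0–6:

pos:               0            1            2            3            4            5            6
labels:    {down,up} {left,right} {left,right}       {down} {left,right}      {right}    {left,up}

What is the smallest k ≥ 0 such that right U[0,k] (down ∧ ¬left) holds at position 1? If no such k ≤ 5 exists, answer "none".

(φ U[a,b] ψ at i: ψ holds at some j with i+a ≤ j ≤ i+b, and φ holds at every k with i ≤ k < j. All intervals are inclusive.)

2

Need earliest j ≥ 1 with (down ∧ ¬left), and right at every k in [1,j-1].
  j=1: rhs fails.
  j=2: rhs fails.
  j=3: rhs holds; lhs holds on [1,2]. k = 2.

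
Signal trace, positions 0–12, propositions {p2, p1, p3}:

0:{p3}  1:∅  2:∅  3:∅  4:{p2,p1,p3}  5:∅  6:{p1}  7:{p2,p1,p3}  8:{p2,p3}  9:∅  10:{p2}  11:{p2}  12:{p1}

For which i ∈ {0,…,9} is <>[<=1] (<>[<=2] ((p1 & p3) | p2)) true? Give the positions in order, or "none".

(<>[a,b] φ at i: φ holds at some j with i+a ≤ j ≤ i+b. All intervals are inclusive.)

Evaluate at each i in [0,9]:
  i=0: ✗ (none in [0,1])
  i=1: ✓ (witness j=2)
  i=2: ✓ (witness j=2)
  i=3: ✓ (witness j=3)
  i=4: ✓ (witness j=4)
  i=5: ✓ (witness j=5)
  i=6: ✓ (witness j=6)
  i=7: ✓ (witness j=7)
  i=8: ✓ (witness j=8)
  i=9: ✓ (witness j=9)

1, 2, 3, 4, 5, 6, 7, 8, 9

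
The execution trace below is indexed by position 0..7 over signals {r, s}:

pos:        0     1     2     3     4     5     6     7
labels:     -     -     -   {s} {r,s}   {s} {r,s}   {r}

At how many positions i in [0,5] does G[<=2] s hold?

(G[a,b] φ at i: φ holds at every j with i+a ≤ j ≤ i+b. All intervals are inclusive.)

Evaluate at each i in [0,5]:
  i=0: ✗ (fails at j=0)
  i=1: ✗ (fails at j=1)
  i=2: ✗ (fails at j=2)
  i=3: ✓ (all of [3,5])
  i=4: ✓ (all of [4,6])
  i=5: ✗ (fails at j=7)
Positions where it holds: {3, 4} → 2.

2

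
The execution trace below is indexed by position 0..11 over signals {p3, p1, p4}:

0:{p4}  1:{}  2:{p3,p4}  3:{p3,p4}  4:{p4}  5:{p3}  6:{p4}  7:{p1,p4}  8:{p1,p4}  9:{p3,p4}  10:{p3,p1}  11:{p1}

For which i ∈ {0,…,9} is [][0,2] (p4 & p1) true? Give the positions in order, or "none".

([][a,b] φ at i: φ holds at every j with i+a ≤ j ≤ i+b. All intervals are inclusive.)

none

Evaluate at each i in [0,9]:
  i=0: ✗ (fails at j=0)
  i=1: ✗ (fails at j=1)
  i=2: ✗ (fails at j=2)
  i=3: ✗ (fails at j=3)
  i=4: ✗ (fails at j=4)
  i=5: ✗ (fails at j=5)
  i=6: ✗ (fails at j=6)
  i=7: ✗ (fails at j=9)
  i=8: ✗ (fails at j=9)
  i=9: ✗ (fails at j=9)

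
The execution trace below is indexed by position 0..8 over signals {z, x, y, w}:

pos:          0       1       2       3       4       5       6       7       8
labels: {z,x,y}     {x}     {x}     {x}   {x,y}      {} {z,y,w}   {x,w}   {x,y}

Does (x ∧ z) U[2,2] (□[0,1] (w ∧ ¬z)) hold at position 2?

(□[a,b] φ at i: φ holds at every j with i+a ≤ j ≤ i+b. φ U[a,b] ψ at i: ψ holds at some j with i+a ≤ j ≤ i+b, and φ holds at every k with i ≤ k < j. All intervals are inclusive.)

No

Need some j in [4,4] with □[0,1] (w ∧ ¬z), and (x ∧ z) at every k in [2,j-1].
  j=4: □[0,1] (w ∧ ¬z) — fails at 4.
No j in the window works → until fails.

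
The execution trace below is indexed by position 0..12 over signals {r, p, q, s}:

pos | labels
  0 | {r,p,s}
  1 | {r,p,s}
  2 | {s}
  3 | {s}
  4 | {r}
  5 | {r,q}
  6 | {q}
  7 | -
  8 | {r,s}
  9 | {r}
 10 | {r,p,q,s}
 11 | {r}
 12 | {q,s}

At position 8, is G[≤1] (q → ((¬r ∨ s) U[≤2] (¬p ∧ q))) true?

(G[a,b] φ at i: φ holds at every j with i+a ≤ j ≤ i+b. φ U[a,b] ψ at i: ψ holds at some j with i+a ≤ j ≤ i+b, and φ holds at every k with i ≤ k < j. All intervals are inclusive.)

Yes

Check (q → ((¬r ∨ s) U[≤2] (¬p ∧ q))) at every j in [8,9]:
  j=8: antecedent false → ✓
  j=9: antecedent false → ✓
All positions satisfy it → formula holds.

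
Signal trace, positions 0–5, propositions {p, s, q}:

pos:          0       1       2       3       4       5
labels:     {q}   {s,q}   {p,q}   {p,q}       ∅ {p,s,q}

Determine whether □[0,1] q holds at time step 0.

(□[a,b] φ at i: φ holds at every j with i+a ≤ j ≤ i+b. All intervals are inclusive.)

True

Check q at every j in [0,1]:
  j=0: true
  j=1: true
All positions satisfy it → formula holds.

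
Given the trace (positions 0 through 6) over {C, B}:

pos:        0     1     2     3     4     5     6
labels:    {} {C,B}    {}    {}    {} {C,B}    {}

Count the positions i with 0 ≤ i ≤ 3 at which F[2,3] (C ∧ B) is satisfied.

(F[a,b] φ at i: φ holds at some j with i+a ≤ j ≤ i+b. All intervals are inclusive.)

Evaluate at each i in [0,3]:
  i=0: ✗ (none in [2,3])
  i=1: ✗ (none in [3,4])
  i=2: ✓ (witness j=5)
  i=3: ✓ (witness j=5)
Positions where it holds: {2, 3} → 2.

2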